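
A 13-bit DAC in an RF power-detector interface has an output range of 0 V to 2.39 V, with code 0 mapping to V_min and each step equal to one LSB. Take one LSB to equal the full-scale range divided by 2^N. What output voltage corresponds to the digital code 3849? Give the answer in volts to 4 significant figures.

1.123 V

Span = 2.39 V. LSB = 2.39 V / 2^13.
V_out = 0 + 3849 × (2.39/8192) V
      = 0 V + 1.12294 V = 1.12294 V.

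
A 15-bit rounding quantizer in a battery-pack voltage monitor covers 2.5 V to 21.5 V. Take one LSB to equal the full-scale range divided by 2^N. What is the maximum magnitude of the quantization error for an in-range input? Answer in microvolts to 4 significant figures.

289.9 µV

The full-scale span is 21.5 − (2.5) = 19 V.
Step size = 19/32768 V = 0.579834 mV.
Worst-case error for round-to-nearest is half an LSB: 289.9 µV.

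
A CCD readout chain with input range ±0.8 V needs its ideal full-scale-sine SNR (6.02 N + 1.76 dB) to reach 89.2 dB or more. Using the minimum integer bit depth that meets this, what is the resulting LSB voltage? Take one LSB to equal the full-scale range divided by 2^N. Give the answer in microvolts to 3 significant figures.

Span: 0.8 V − (-0.8 V) = 1.6 V.
6.02 N + 1.76 ≥ 89.2 gives N ≥ 14.525, so the minimum integer is 15.
One LSB is 1.6 V / 32768 = 48.8 µV.

48.8 µV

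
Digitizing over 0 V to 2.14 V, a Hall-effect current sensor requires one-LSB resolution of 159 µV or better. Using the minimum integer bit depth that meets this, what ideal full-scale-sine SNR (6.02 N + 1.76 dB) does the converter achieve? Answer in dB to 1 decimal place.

86.0 dB

V_FS = 2.14 V.
Need 2^N ≥ 2.14 V / 159 µV = 13460 → N_min = 14.
SNR = 6.02 × 14 + 1.76 = 86.04 dB.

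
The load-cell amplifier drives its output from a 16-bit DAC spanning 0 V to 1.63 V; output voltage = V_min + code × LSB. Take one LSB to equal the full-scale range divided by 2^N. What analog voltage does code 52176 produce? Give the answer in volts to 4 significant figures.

Span = 1.63 V. LSB = 1.63 V / 2^16.
V_out = 0 + 52176 × (1.63/65536) V
      = 0 V + 1.29771 V = 1.29771 V.

1.298 V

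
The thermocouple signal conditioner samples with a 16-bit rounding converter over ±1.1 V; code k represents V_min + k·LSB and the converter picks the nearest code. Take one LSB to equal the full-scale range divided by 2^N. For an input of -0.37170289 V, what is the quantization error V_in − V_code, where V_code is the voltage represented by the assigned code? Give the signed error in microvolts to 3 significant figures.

+10.4 µV

The full-scale span is 1.1 − (-1.1) = 2.2 V. LSB = 2.2 V / 2^16 ≈ 33.57 µV.
(-0.37170289 − (-1.1)) / LSB = 0.72829711 × 65536/2.2 = 21695.3088. Nearest integer: k = 21695.
V_code = -1.1 + (21695/65536) × 2.2 = -0.37171325684 V.
V_in − V_code = -0.37170289 − (-0.37171325684) = +10.4 µV.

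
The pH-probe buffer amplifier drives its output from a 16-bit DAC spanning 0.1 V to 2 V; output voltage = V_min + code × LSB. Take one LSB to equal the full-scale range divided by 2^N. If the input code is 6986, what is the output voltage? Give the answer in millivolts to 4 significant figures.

Span: 2 V − (0.1 V) = 1.9 V. LSB = 1.9 V / 2^16.
V_out = V_min + code × LSB = 0.1 V + 6986 × 1.9 V / 65536
      = 0.1 + 0.202536 = 0.302536 V.

302.5 mV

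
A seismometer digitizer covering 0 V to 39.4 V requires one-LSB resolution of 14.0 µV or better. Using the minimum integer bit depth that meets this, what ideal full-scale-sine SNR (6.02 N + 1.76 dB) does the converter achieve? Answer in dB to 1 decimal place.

134.2 dB

Full-scale range = 39.4 V.
Levels needed ≥ 39.4/14.0 µV = 2.814e6. 2^22 = 4194304 suffices, so N_min = 22.
SNR = 6.02 × 22 + 1.76 = 134.20 dB.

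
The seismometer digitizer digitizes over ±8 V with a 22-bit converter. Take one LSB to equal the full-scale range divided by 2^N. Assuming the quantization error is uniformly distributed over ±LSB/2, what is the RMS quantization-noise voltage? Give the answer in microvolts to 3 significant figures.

1.10 µV

Full-scale range = 8 V − (-8 V) = 16 V.
LSB = 16 V ÷ 2^22 = 16/4194304 V = 3.8147 µV.
RMS of a uniform error over width LSB is LSB/√12 = 1.10 µV.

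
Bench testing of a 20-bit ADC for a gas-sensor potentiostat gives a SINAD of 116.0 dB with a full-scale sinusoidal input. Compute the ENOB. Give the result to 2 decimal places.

18.98 bits

ENOB = (SINAD − 1.76) / 6.02 = (116.0 − 1.76) / 6.02 = 114.24 / 6.02 = 18.9767.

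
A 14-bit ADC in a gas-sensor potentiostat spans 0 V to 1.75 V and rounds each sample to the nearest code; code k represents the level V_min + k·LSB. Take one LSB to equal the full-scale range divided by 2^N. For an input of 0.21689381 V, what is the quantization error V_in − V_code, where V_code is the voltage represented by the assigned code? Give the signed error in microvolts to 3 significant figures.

−40.4 µV

Span = 1.75 V. LSB = 1.75 V / 2^14 ≈ 106.8 µV.
(V_in − V_min)/LSB = (0.21689381 − (0)) × 16384/1.75 = 2030.6218 → nearest code k = 2031.
Reconstructed level: 0 + 2031 × 1.75/16384 V = 0.21693420410 V.
Error = V_in − V_code = 0.21689381 − (0.21693420410) = −40.4 µV.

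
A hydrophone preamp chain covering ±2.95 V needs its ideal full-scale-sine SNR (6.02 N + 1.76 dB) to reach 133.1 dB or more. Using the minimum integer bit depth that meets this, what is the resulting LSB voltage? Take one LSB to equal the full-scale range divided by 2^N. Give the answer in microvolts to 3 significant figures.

Range = 2.95 − (-2.95) = 5.9 V.
N ≥ (133.1 − 1.76)/6.02 = 21.817 → N_min = 22.
One LSB is 5.9 V / 4194304 = 1.41 µV.

1.41 µV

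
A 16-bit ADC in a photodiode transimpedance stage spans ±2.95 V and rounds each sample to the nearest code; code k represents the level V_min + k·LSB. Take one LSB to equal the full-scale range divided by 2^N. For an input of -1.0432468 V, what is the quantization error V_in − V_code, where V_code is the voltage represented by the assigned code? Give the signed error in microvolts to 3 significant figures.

−15.6 µV

Span: 2.95 V − (-2.95 V) = 5.9 V. LSB = 5.9 V / 2^16 ≈ 90.03 µV.
(-1.0432468 − (-2.95)) / LSB = 1.9067532 × 65536/5.9 = 21179.8267. Nearest integer: k = 21180.
V_code = V_min + k × range/2^16 = -2.95 + 21180 × 5.9/65536 = -1.0432312012 V.
V_in − V_code = -1.0432468 − (-1.0432312012) = −15.6 µV.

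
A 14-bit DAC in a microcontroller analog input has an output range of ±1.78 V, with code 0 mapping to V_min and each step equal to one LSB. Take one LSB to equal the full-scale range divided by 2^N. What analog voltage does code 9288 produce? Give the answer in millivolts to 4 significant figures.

The full-scale span is 1.78 − (-1.78) = 3.56 V. LSB = 3.56 V / 2^14.
V_out = -1.78 + 9288 × (3.56/16384) V
      = -1.78 + 2.01814 = 0.238145 V.

238.1 mV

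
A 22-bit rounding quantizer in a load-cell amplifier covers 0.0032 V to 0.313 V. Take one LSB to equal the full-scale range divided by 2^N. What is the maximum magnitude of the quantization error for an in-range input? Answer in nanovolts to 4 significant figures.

36.93 nV

The full-scale span is 0.313 − (0.0032) = 0.3098 V.
LSB = 0.3098 V ÷ 2^22 = 0.3098/4194304 V = 73.8621 nV.
|e|_max = LSB/2 = 36.93 nV.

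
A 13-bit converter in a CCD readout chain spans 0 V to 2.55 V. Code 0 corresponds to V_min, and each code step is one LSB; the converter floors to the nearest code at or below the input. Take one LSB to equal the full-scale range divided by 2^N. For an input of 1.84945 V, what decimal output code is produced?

5941

Span = 2.55 V. LSB = 2.55 V / 2^13 ≈ 311.3 µV.
code = ⌊(V_in − V_min)/LSB⌋ = ⌊(V_in − V_min) × 2^13 / range⌋
     = ⌊(1.84945 − (0)) × 8192 / 2.55⌋ = ⌊1.84945 × 8192/2.55⌋
     = ⌊5941.449⌋ = 5941.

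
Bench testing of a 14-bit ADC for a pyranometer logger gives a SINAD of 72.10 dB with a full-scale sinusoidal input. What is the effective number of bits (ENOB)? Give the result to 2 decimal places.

ENOB = (72.10 − 1.76)/6.02 = 11.6844 bits.

11.68 bits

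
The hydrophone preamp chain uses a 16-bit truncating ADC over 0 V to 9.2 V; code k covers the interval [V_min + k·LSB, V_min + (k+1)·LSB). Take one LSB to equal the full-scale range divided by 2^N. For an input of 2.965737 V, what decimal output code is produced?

Full-scale range = 9.2 V. LSB = 9.2 V / 2^16 ≈ 140.4 µV.
(V_in − V_min) × 2^16/range = (2.965737 − (0)) × 65536/9.2 = 21126.363.
Floor → code = 21126.

21126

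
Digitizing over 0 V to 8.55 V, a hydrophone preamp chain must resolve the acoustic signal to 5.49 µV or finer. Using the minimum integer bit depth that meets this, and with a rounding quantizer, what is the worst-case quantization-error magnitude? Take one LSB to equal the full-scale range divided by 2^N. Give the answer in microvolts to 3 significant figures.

V_FS = 8.55 V.
Need 2^N ≥ 8.55 V / 5.49 µV = 1.557e6 → N_min = 21.
One LSB is 8.55 V / 2097152 = 4.0770 µV.
Half an LSB is 2.04 µV.

2.04 µV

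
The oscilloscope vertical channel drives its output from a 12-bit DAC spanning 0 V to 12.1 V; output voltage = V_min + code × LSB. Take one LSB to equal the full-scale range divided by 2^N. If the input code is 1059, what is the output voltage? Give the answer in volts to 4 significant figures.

Range is 12.1 V. LSB = 12.1 V / 2^12.
Output = V_min + (1059/4096) × range = 0 + 0.258545 × 12.1 V
      = 0 + 3.12839 = 3.12839 V.

3.128 V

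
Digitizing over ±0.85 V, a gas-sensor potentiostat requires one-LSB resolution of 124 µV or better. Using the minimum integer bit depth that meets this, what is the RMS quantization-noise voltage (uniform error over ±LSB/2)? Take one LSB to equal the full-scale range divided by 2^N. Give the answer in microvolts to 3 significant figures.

The full-scale span is 0.85 − (-0.85) = 1.7 V.
Need 2^N ≥ 1.7 V / 124 µV = 13710 → N_min = 14.
LSB = 1.7 V ÷ 2^14 = 1.7/16384 V = 103.76 µV.
RMS noise = LSB/√12 = 30.0 µV.

30.0 µV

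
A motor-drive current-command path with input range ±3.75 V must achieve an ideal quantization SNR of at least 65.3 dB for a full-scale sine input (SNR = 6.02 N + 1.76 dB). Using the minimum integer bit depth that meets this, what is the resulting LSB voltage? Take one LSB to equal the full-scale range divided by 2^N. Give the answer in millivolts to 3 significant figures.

3.66 mV

The full-scale span is 3.75 − (-3.75) = 7.5 V.
6.02 N + 1.76 ≥ 65.3 gives N ≥ 10.555, so the minimum integer is 11.
One LSB is 7.5 V / 2048 = 3.66 mV.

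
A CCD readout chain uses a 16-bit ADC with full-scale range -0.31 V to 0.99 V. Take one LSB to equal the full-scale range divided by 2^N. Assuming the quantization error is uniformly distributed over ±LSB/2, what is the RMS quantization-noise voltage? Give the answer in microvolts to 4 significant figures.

The full-scale span is 0.99 − (-0.31) = 1.3 V.
One LSB is 1.3 V / 65536 = 19.8364 µV.
V_rms = LSB/√12 = 19.8364 µV / √12 = 5.726 µV.

5.726 µV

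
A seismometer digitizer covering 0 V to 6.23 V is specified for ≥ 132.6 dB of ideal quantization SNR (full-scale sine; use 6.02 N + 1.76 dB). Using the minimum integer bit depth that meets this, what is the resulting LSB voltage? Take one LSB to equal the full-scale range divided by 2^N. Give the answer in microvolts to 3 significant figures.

1.49 µV

Span = 6.23 V.
6.02 N + 1.76 ≥ 132.6 gives N ≥ 21.734, so the minimum integer is 22.
Step size = 6.23/4194304 V = 1.49 µV.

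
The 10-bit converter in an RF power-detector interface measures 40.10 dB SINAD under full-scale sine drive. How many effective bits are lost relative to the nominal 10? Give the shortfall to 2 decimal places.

ENOB = (SINAD − 1.76)/6.02 = (40.10 − 1.76)/6.02 = 6.3688 bits.
10 − 6.3688 = 3.63 bits below nominal.

3.63 bits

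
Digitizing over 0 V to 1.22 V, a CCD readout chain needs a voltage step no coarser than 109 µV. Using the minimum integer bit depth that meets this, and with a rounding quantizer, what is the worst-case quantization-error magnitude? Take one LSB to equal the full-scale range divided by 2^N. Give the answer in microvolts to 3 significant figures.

V_FS = 1.22 V.
Required number of levels: 1.22/109 µV = 11193; smallest N with 2^N ≥ that is 14.
One LSB is 1.22 V / 16384 = 74.463 µV.
Max error for round-to-nearest is LSB/2 = 37.2 µV.

37.2 µV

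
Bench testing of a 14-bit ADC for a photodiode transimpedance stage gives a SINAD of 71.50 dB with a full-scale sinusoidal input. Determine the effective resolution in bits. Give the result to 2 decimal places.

11.58 bits

ENOB = (71.50 − 1.76)/6.02 = 11.5847 bits.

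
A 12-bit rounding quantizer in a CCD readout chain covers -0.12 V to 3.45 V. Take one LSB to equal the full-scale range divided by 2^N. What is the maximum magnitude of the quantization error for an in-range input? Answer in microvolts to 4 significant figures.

Range = 3.45 − (-0.12) = 3.57 V.
One LSB is 3.57 V / 4096 = 0.871582 mV.
|e|_max = LSB/2 = 435.8 µV.

435.8 µV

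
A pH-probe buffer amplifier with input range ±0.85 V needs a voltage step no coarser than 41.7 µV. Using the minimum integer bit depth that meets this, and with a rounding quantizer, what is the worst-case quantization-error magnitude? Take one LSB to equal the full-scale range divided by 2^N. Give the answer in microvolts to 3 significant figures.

13.0 µV

The full-scale span is 0.85 − (-0.85) = 1.7 V.
Levels needed ≥ 1.7/41.7 µV = 40770. 2^16 = 65536 suffices, so N_min = 16.
LSB = 1.7 V / 2^16 = 25.940 µV.
Max error for round-to-nearest is LSB/2 = 13.0 µV.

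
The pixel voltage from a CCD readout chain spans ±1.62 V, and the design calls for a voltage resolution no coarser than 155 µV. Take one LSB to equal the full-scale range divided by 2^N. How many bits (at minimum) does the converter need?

15 bits

Range = 1.62 − (-1.62) = 3.24 V.
Required number of levels: 3.24/155 µV = 20903; smallest N with 2^N ≥ that is 15.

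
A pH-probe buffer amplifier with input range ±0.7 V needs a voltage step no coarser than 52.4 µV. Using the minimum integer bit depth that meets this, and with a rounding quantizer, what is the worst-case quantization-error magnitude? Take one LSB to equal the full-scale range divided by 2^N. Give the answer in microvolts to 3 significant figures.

21.4 µV

The full-scale span is 0.7 − (-0.7) = 1.4 V.
Required number of levels: 1.4/52.4 µV = 26718; smallest N with 2^N ≥ that is 15.
One LSB is 1.4 V / 32768 = 42.725 µV.
|e|_max = LSB/2 = 21.4 µV.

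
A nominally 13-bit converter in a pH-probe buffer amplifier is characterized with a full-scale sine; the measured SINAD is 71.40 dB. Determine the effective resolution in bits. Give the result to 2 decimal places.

11.57 bits

ENOB = (SINAD − 1.76) / 6.02 = (71.40 − 1.76) / 6.02 = 69.64 / 6.02 = 11.5681.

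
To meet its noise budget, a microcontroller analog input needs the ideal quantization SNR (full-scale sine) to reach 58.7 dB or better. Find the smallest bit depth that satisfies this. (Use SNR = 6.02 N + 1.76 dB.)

10 bits

Solving 6.02 N ≥ 58.7 − 1.76: N ≥ 9.458. Round up → N = 10.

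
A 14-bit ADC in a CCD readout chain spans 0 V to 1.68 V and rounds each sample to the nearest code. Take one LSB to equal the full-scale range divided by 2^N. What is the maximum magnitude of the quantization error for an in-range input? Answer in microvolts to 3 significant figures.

51.3 µV

Span = 1.68 V.
LSB = 1.68 V / 2^14 = 102.54 µV.
|e|_max = LSB/2 = 51.3 µV.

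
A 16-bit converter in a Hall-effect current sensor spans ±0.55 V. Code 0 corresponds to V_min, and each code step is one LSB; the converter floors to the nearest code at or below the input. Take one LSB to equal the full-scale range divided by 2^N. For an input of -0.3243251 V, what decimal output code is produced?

Full-scale range = 0.55 V − (-0.55 V) = 1.1 V. LSB = 1.1 V / 2^16 ≈ 16.78 µV.
code = ⌊(V_in − V_min)/LSB⌋ = ⌊(V_in − V_min) × 2^16 / range⌋
     = ⌊(-0.3243251 − (-0.55)) × 65536 / 1.1⌋ = ⌊0.2256749 × 65536/1.1⌋
     = ⌊13445.300⌋ = 13445.

13445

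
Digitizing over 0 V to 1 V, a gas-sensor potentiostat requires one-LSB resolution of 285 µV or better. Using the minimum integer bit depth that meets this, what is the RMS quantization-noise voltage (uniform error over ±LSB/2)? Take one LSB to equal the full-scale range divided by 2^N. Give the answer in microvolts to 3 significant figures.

Range is 1 V.
Required number of levels: 1/285 µV = 3508.8; smallest N with 2^N ≥ that is 12.
LSB = 1 V / 2^12 = 244.14 µV.
V_rms = LSB/√12 = 70.5 µV.

70.5 µV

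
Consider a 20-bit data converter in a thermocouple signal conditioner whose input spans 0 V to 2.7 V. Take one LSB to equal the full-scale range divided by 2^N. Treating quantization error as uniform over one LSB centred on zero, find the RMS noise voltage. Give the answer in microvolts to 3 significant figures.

Range is 2.7 V.
Step size = 2.7/1048576 V = 2.5749 µV.
V_rms = LSB/√12 = 2.5749 µV / √12 = 0.743 µV.

0.743 µV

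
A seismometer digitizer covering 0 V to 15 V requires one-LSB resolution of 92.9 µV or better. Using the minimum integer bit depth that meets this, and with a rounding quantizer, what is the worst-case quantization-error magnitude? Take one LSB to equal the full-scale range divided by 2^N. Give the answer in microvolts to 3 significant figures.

28.6 µV

V_FS = 15 V.
Required number of levels: 15/92.9 µV = 161460; smallest N with 2^N ≥ that is 18.
LSB = 15 V / 2^18 = 57.220 µV.
Half an LSB is 28.6 µV.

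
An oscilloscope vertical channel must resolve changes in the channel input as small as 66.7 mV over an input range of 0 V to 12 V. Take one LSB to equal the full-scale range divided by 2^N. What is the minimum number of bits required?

8 bits

Full-scale range = 12 V.
12 V / 66.7 mV = 179.9. Since 2^7 = 128 and 2^8 = 256, N = 8.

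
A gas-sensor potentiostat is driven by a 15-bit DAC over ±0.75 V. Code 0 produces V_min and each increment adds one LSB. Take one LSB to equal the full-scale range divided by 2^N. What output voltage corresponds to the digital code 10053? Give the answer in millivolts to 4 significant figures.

-289.8 mV

Span: 0.75 V − (-0.75 V) = 1.5 V. LSB = 1.5 V / 2^15.
V_out = V_min + code × LSB = -0.75 V + 10053 × 1.5 V / 32768
      = -0.75 + 0.460190 = -0.289810 V.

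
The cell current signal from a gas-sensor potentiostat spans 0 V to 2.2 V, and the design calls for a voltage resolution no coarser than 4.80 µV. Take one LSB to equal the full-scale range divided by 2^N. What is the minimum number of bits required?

Range is 2.2 V.
Required number of levels: 2.2/4.80 µV = 458330; smallest N with 2^N ≥ that is 19.

19 bits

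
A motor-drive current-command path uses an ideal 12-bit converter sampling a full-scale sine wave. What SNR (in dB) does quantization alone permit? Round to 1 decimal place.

74.0 dB

SNR = 6.02·12 + 1.76 = 74.00 dB.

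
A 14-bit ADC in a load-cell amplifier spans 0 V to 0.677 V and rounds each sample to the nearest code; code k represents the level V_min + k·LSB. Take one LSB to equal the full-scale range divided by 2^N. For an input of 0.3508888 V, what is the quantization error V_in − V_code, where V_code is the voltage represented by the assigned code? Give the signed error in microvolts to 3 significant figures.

V_FS = 0.677 V. LSB = 0.677 V / 2^14 ≈ 41.32 µV.
Position in LSBs: (0.3508888 − (0)) × 16384/0.677 = 8491.8199; rounding gives k = 8492.
V_code = 0 + (8492/16384) × 0.677 = 0.35089624023 V.
V_in − V_code = 0.3508888 − (0.35089624023) = −7.44 µV.

−7.44 µV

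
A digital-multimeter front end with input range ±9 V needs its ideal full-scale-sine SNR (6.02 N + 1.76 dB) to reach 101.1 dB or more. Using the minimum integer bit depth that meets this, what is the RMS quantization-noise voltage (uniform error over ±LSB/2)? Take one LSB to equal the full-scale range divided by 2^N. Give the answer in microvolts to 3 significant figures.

39.6 µV

Range = 9 − (-9) = 18 V.
6.02 N + 1.76 ≥ 101.1 gives N ≥ 16.502, so the minimum integer is 17.
LSB = 18 V ÷ 2^17 = 18/131072 V = 137.33 µV.
V_rms = LSB/√12 = 39.6 µV.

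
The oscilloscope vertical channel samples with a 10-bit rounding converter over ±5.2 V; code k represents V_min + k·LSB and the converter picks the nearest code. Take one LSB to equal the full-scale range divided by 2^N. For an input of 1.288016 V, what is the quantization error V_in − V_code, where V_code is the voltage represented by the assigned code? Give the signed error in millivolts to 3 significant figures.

Range = 5.2 − (-5.2) = 10.4 V. LSB = 10.4 V / 2^10 ≈ 10.16 mV.
(V_in − V_min)/LSB = (1.288016 − (-5.2)) × 1024/10.4 = 638.8200 → nearest code k = 639.
V_code = -5.2 + (639/1024) × 10.4 = 1.289843750 V.
V_in − V_code = 1.288016 − (1.289843750) = −1.83 mV.

−1.83 mV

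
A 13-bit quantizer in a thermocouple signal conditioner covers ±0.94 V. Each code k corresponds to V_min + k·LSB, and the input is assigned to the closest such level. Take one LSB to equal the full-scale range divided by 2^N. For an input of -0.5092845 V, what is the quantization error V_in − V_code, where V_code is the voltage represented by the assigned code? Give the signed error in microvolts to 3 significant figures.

−41.3 µV

Range = 0.94 − (-0.94) = 1.88 V. LSB = 1.88 V / 2^13 ≈ 229.5 µV.
(-0.5092845 − (-0.94)) / LSB = 0.4307155 × 8192/1.88 = 1876.8199. Nearest integer: k = 1877.
Reconstructed level: -0.94 + 1877 × 1.88/8192 V = -0.5092431641 V.
Error = V_in − V_code = -0.5092845 − (-0.5092431641) = −41.3 µV.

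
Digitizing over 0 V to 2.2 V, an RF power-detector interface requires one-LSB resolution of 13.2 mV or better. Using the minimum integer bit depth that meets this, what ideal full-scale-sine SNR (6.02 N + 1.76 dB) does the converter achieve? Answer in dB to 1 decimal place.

Range is 2.2 V.
Need 2^N ≥ 2.2 V / 13.2 mV = 166.7 → N_min = 8.
SNR = 6.02 × 8 + 1.76 = 49.92 dB.

49.9 dB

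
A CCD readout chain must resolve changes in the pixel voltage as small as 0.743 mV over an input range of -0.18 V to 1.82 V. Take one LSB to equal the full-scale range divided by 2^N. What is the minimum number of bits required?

12 bits

Span: 1.82 V − (-0.18 V) = 2 V.
2 V / 0.743 mV = 2692. Since 2^11 = 2048 and 2^12 = 4096, N = 12.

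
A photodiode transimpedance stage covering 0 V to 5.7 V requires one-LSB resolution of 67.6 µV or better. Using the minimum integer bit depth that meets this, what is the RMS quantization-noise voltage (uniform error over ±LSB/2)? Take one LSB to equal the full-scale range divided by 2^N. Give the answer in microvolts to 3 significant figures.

Range is 5.7 V.
5.7 V / 67.6 µV = 84320. Since 2^16 = 65536 and 2^17 = 131072, N = 17.
LSB = 5.7 V ÷ 2^17 = 5.7/131072 V = 43.488 µV.
σ_q = LSB/√12 = 43.488 µV/3.4641 = 12.6 µV.

12.6 µV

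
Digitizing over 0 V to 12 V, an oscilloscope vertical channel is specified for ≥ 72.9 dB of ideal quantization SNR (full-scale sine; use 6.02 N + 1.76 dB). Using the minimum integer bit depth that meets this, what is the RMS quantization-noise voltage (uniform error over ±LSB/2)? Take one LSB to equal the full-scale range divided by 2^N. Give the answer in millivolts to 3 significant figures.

Full-scale range = 12 V.
6.02 N + 1.76 ≥ 72.9 gives N ≥ 11.817, so the minimum integer is 12.
LSB = 12 V ÷ 2^12 = 12/4096 V = 2.9297 mV.
RMS noise = LSB/√12 = 0.846 mV.

0.846 mV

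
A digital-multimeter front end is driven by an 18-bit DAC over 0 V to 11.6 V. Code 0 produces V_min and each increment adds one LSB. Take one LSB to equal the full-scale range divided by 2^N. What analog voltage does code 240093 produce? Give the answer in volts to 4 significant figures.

10.62 V

Full-scale range = 11.6 V. LSB = 11.6 V / 2^18.
V_out = V_min + code × LSB = 0 V + 240093 × 11.6 V / 262144
      = 0 + 10.6242 = 10.6242 V.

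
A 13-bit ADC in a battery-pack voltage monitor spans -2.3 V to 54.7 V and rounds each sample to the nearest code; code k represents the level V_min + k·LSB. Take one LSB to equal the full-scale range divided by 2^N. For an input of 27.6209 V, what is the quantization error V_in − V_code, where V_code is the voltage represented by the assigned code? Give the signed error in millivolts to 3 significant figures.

Span: 54.7 V − (-2.3 V) = 57 V. LSB = 57 V / 2^13 ≈ 6.958 mV.
Position in LSBs: (27.6209 − (-2.3)) × 8192/57 = 4300.2108; rounding gives k = 4300.
V_code = V_min + k × range/2^13 = -2.3 + 4300 × 57/8192 = 27.61943359 V.
Error = V_in − V_code = 27.6209 − (27.61943359) = +1.47 mV.

+1.47 mV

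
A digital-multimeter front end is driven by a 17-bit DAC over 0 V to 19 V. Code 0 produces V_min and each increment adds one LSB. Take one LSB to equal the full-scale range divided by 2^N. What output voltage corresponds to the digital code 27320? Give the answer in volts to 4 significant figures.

3.960 V

Range is 19 V. LSB = 19 V / 2^17.
V_out = V_min + code × LSB = 0 V + 27320 × 19 V / 131072
      = 0 + 3.96027 = 3.96027 V.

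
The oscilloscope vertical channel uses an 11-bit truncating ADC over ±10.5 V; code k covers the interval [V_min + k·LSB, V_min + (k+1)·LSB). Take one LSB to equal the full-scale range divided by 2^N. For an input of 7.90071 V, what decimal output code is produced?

The full-scale span is 10.5 − (-10.5) = 21 V. LSB = 21 V / 2^11 ≈ 10.25 mV.
code = ⌊(V_in − V_min)/LSB⌋ = ⌊(V_in − V_min) × 2^11 / range⌋
     = ⌊(7.90071 − (-10.5)) × 2048 / 21⌋ = ⌊18.40071 × 2048/21⌋
     = ⌊1794.507⌋ = 1794.

1794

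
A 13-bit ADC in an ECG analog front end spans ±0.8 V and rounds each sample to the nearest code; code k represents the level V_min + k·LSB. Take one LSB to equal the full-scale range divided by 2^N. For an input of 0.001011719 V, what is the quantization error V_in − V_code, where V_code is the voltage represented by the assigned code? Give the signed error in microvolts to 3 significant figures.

Range = 0.8 − (-0.8) = 1.6 V. LSB = 1.6 V / 2^13 ≈ 195.3 µV.
(0.001011719 − (-0.8)) / LSB = 0.801011719 × 8192/1.6 = 4101.1800. Nearest integer: k = 4101.
V_code = -0.8 + (4101/8192) × 1.6 = 0.0009765625000 V.
e = 0.001011719 − (0.0009765625000) = +35.2 µV.

+35.2 µV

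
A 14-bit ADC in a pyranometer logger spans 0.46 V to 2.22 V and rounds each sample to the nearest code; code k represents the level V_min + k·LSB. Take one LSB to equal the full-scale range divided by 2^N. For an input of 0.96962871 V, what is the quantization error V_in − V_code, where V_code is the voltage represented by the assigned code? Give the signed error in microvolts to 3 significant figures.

The full-scale span is 2.22 − (0.46) = 1.76 V. LSB = 1.76 V / 2^14 ≈ 107.4 µV.
Position in LSBs: (0.96962871 − (0.46)) × 16384/1.76 = 4744.1800; rounding gives k = 4744.
Reconstructed level: 0.46 + 4744 × 1.76/16384 V = 0.96960937500 V.
e = 0.96962871 − (0.96960937500) = +19.3 µV.

+19.3 µV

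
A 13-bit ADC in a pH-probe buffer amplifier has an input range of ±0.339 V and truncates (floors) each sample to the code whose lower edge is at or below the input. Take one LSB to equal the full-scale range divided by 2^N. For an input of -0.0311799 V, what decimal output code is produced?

3719

Range = 0.339 − (-0.339) = 0.678 V. LSB = 0.678 V / 2^13 ≈ 82.76 µV.
(V_in − V_min) × 2^13/range = (-0.0311799 − (-0.339)) × 8192/0.678 = 3719.266.
Floor → code = 3719.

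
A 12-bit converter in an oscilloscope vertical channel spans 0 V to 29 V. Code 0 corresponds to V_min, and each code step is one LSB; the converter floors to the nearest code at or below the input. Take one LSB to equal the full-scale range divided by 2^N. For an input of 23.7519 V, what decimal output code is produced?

Span = 29 V. LSB = 29 V / 2^12 ≈ 7.080 mV.
(V_in − V_min) × 2^12/range = (23.7519 − (0)) × 4096/29 = 3354.751.
Floor → code = 3354.

3354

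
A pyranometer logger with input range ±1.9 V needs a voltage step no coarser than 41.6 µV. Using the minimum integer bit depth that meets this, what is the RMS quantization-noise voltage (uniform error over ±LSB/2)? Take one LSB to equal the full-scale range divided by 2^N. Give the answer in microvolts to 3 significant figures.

The full-scale span is 1.9 − (-1.9) = 3.8 V.
Need 2^N ≥ 3.8 V / 41.6 µV = 91350 → N_min = 17.
LSB = 3.8 V / 2^17 = 28.992 µV.
σ_q = LSB/√12 = 28.992 µV/3.4641 = 8.37 µV.

8.37 µV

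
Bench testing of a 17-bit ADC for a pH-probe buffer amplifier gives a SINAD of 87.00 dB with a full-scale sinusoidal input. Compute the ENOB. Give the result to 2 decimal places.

14.16 bits

(87.00 − 1.76) / 6.02 = 85.24/6.02 = 14.1595 effective bits.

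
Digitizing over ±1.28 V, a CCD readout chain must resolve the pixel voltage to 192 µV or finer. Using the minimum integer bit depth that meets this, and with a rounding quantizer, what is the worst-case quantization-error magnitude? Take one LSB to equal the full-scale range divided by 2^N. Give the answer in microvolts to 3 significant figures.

78.1 µV

Span: 1.28 V − (-1.28 V) = 2.56 V.
Need 2^N ≥ 2.56 V / 192 µV = 13330 → N_min = 14.
Step size = 2.56/16384 V = 156.25 µV.
Half an LSB is 78.1 µV.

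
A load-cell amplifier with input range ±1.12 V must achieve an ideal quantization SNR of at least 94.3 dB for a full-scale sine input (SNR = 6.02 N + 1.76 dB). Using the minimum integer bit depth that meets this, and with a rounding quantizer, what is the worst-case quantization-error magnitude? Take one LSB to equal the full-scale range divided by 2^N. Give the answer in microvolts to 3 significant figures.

17.1 µV

Full-scale range = 1.12 V − (-1.12 V) = 2.24 V.
Solving 6.02 N ≥ 94.3 − 1.76: N ≥ 15.372. Round up → N = 16.
LSB = 2.24 V ÷ 2^16 = 2.24/65536 V = 34.180 µV.
Max error for round-to-nearest is LSB/2 = 17.1 µV.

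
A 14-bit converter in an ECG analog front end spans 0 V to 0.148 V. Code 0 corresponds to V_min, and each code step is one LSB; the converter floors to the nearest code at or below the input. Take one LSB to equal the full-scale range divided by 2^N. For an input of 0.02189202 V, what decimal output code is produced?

Span = 0.148 V. LSB = 0.148 V / 2^14 ≈ 9.033 µV.
V_in − V_min = 0.02189202 − (0) = 0.02189202 V.
Divide by LSB: 0.02189202 × 16384/0.148 = 2423.5058.
Truncating gives code 2423.

2423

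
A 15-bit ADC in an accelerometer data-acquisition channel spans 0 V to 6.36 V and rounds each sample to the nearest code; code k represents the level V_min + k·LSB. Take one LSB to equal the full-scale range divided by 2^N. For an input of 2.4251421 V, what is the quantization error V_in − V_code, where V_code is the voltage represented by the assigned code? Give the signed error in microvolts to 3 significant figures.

−34.9 µV

Full-scale range = 6.36 V. LSB = 6.36 V / 2^15 ≈ 194.1 µV.
(2.4251421 − (0)) / LSB = 2.4251421 × 32768/6.36 = 12494.8202. Nearest integer: k = 12495.
V_code = 0 + (12495/32768) × 6.36 = 2.4251770020 V.
e = 2.4251421 − (2.4251770020) = −34.9 µV.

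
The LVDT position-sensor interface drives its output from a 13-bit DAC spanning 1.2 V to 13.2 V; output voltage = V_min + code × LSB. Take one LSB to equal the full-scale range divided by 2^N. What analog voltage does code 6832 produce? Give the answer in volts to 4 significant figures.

11.21 V

The full-scale span is 13.2 − (1.2) = 12 V. LSB = 12 V / 2^13.
V_out = V_min + code × LSB = 1.2 V + 6832 × 12 V / 8192
      = 1.2 + 10.0078 = 11.2078 V.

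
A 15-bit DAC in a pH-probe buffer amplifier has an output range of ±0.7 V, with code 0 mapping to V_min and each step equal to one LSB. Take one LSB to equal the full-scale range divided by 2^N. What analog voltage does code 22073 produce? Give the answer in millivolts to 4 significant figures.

The full-scale span is 0.7 − (-0.7) = 1.4 V. LSB = 1.4 V / 2^15.
V_out = V_min + code × LSB = -0.7 V + 22073 × 1.4 V / 32768
      = -0.7 V + 0.943060 V = 0.243060 V.

243.1 mV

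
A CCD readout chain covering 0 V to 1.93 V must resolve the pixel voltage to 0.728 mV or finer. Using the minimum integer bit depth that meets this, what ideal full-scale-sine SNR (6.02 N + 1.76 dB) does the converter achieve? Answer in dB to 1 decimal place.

74.0 dB

Full-scale range = 1.93 V.
Need 2^N ≥ 1.93 V / 0.728 mV = 2651 → N_min = 12.
Ideal SNR at N = 12: 6.02·12 + 1.76 = 74.0 dB.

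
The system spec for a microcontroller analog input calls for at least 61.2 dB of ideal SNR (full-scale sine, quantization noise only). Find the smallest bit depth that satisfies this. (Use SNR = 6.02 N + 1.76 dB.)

10 bits

6.02 N + 1.76 ≥ 61.2 gives N ≥ 9.874, so the minimum integer is 10.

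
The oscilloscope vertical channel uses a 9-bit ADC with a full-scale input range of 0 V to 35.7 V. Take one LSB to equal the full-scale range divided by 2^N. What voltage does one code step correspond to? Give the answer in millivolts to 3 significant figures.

69.7 mV

Range is 35.7 V.
There are 2^9 = 512 steps.
LSB = 35.7 V ÷ 2^9 = 35.7/512 V = 69.7 mV.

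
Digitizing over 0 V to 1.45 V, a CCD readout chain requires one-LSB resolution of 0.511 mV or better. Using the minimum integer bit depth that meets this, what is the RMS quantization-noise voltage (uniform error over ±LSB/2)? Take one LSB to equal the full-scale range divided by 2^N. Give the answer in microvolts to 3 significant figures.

102 µV

Full-scale range = 1.45 V.
1.45 V / 0.511 mV = 2838. Since 2^11 = 2048 and 2^12 = 4096, N = 12.
Step size = 1.45/4096 V = 354.00 µV.
RMS noise = LSB/√12 = 102 µV.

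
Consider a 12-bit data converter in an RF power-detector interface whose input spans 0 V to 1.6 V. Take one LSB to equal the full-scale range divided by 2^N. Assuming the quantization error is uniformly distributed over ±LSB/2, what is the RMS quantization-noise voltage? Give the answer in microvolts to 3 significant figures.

113 µV

Range is 1.6 V.
LSB = 1.6 V ÷ 2^12 = 1.6/4096 V = 390.63 µV.
For a uniform distribution on [−LSB/2, +LSB/2], V_rms = LSB/√12 = 390.63 µV/3.4641 = 113 µV.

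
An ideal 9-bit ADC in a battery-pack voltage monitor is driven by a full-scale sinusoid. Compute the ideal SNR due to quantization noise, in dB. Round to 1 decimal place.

Ideal quantization SNR: 6.02 × 9 + 1.76 dB = 55.9 dB.

55.9 dB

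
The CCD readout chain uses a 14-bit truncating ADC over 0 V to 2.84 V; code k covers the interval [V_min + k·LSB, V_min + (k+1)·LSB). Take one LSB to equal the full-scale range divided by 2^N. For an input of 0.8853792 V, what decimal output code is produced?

Span = 2.84 V. LSB = 2.84 V / 2^14 ≈ 173.3 µV.
(V_in − V_min) × 2^14/range = (0.8853792 − (0)) × 16384/2.84 = 5107.765.
Floor → code = 5107.

5107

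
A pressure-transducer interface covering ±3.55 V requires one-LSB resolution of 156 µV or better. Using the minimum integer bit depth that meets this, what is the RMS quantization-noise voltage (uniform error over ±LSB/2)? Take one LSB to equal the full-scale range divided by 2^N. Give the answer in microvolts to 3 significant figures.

Span: 3.55 V − (-3.55 V) = 7.1 V.
Need 2^N ≥ 7.1 V / 156 µV = 45510 → N_min = 16.
LSB = 7.1 V / 2^16 = 108.34 µV.
σ_q = LSB/√12 = 108.34 µV/3.4641 = 31.3 µV.

31.3 µV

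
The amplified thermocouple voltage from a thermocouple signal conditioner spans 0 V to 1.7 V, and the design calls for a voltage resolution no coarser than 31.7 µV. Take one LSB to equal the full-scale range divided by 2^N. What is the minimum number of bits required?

16 bits

V_FS = 1.7 V.
Levels needed ≥ 1.7/31.7 µV = 53630. 2^16 = 65536 suffices, so N_min = 16.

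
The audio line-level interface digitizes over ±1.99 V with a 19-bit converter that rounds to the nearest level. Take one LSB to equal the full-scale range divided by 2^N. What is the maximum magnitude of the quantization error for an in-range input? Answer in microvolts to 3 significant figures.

3.80 µV

Range = 1.99 − (-1.99) = 3.98 V.
One LSB is 3.98 V / 524288 = 7.5912 µV.
|e|_max = LSB/2 = 3.80 µV.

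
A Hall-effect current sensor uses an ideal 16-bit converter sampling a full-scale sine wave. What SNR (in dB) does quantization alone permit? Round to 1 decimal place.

98.1 dB

6.02(16) + 1.76 = 96.32 + 1.76 = 98.08 dB.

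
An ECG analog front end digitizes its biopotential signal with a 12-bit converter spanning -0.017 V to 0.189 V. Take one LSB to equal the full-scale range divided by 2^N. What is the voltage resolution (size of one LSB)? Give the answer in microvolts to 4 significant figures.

Range = 0.189 − (-0.017) = 0.206 V.
There are 2^12 = 4096 steps.
One LSB is 0.206 V / 4096 = 50.29 µV.

50.29 µV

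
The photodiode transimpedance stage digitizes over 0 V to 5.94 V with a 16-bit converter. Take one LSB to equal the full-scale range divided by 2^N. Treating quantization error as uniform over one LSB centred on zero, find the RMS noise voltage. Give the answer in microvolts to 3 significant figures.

26.2 µV

V_FS = 5.94 V.
LSB = 5.94 V ÷ 2^16 = 5.94/65536 V = 90.637 µV.
For a uniform distribution on [−LSB/2, +LSB/2], V_rms = LSB/√12 = 90.637 µV/3.4641 = 26.2 µV.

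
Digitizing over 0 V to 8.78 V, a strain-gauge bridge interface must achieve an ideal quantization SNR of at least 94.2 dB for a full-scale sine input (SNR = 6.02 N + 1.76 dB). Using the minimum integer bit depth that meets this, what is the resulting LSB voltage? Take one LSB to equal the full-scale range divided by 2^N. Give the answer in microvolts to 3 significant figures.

134 µV

V_FS = 8.78 V.
N ≥ (94.2 − 1.76)/6.02 = 15.355 → N_min = 16.
Step size = 8.78/65536 V = 134 µV.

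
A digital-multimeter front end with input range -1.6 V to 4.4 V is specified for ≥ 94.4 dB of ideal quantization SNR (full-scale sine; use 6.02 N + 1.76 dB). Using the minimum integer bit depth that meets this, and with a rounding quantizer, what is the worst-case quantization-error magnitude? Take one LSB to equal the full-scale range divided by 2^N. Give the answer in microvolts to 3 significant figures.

Range = 4.4 − (-1.6) = 6 V.
Required N = ⌈(94.4 − 1.76)/6.02⌉ = ⌈15.389⌉ = 16.
LSB = 6 V ÷ 2^16 = 6/65536 V = 91.553 µV.
|e|_max = LSB/2 = 45.8 µV.

45.8 µV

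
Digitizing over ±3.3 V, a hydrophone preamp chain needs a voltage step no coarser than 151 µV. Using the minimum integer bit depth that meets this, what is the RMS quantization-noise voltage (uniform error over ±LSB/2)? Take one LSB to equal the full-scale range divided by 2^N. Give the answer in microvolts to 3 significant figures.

The full-scale span is 3.3 − (-3.3) = 6.6 V.
6.6 V / 151 µV = 43710. Since 2^15 = 32768 and 2^16 = 65536, N = 16.
LSB = 6.6 V / 2^16 = 100.71 µV.
σ_q = LSB/√12 = 100.71 µV/3.4641 = 29.1 µV.

29.1 µV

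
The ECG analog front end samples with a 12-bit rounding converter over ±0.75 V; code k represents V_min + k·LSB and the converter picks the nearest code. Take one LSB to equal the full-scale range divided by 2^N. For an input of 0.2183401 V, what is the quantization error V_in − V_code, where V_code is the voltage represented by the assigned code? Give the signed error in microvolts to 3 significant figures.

Range = 0.75 − (-0.75) = 1.5 V. LSB = 1.5 V / 2^12 ≈ 366.2 µV.
Position in LSBs: (0.2183401 − (-0.75)) × 4096/1.5 = 2644.2140; rounding gives k = 2644.
V_code = -0.75 + (2644/4096) × 1.5 = 0.2182617188 V.
e = 0.2183401 − (0.2182617188) = +78.4 µV.

+78.4 µV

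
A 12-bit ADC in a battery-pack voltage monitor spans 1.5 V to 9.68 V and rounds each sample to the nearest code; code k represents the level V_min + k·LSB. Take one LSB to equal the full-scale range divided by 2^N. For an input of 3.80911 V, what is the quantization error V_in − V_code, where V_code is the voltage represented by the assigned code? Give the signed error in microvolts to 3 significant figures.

Range = 9.68 − (1.5) = 8.18 V. LSB = 8.18 V / 2^12 ≈ 1.997 mV.
(V_in − V_min)/LSB = (3.80911 − (1.5)) × 4096/8.18 = 1156.2487 → nearest code k = 1156.
V_code = 1.5 + (1156/4096) × 8.18 = 3.808613281 V.
e = 3.80911 − (3.808613281) = +497 µV.

+497 µV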